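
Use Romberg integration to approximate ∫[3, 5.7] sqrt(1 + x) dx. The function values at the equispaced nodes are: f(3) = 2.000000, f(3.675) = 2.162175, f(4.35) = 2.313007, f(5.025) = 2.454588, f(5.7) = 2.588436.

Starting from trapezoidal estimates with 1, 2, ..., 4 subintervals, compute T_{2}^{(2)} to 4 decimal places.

T_{0}^{(0)} (trapezoid, 1 panel, h=2.7000): 6.194389
T_{1}^{(0)} (trapezoid, 2 panels, h=1.3500): 6.219754
T_{2}^{(0)} (trapezoid, 4 panels, h=0.6750): 6.226192
T_{1}^{(1)} = 6.219754 + (6.219754 − 6.194389)/3 = 6.228209
T_{2}^{(1)} = 6.226192 + (6.226192 − 6.219754)/3 = 6.228338
T_{2}^{(2)} = 6.228338 + (6.228338 − 6.228209)/15 = 6.228347

6.2283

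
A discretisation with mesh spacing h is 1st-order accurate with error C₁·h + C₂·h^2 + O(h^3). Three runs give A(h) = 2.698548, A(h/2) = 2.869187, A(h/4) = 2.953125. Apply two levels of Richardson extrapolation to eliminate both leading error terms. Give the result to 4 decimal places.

First eliminate the h term (factor 2^1 = 2):
  B₁ = (2·2.869187 − 2.698548)/1 = 3.039826
  B₂ = (2·2.953125 − 2.869187)/1 = 3.037063
Then eliminate the h^2 term (factor 2^2 = 4):
  (4·3.037063 − 3.039826)/3 = 3.036142

3.0361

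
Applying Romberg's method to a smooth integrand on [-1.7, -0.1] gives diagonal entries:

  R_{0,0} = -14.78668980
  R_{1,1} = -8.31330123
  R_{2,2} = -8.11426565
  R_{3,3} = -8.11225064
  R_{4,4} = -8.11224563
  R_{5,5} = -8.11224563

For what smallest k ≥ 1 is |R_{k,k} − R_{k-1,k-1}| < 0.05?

k = 3

|R_{1,1} − R_{0,0}| = 6.47338857 ≥ 0.05
|R_{2,2} − R_{1,1}| = 0.19903558 ≥ 0.05
|R_{3,3} − R_{2,2}| = 0.00201501 < 0.05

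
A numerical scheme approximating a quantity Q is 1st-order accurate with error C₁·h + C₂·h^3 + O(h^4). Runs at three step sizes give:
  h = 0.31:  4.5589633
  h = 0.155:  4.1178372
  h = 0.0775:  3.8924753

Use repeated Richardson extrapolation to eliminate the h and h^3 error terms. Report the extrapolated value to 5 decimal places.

3.66574

First eliminate the h term (factor 2^1 = 2):
  B₁ = (2·4.1178372 − 4.5589633)/1 = 3.6767111
  B₂ = (2·3.8924753 − 4.1178372)/1 = 3.6671134
Then eliminate the h^3 term (factor 2^3 = 8):
  (8·3.6671134 − 3.6767111)/7 = 3.6657423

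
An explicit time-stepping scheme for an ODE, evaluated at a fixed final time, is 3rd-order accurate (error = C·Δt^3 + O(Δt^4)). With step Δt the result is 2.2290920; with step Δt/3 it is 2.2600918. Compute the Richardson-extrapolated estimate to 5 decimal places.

Extrapolated value = (27·A(Δt/3) − A(Δt)) / (27 − 1)
= (27·2.2600918 − 2.2290920) / 26
= 58.7933866 / 26 = 2.2612841

2.26128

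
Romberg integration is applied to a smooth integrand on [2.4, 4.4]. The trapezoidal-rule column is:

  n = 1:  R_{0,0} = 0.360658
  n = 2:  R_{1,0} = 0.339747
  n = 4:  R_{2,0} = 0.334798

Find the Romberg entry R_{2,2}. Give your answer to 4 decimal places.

Richardson extrapolation on the trapezoidal column (denominator 4−1=3):
R_{1,1} = 0.339747 + (0.339747 − 0.360658)/3 = 0.332777
R_{2,1} = (4·0.334798 − 0.339747) / 3 = 0.333148
R_{2,2} = 0.333148 + (0.333148 − 0.332777)/15 = 0.333173

0.3332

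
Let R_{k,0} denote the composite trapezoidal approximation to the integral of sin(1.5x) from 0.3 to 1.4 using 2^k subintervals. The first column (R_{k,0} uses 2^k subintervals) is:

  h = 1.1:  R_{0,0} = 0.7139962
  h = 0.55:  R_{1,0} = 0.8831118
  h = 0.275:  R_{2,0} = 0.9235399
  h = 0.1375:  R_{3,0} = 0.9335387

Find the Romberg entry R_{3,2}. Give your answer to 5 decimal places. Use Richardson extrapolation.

Richardson extrapolation on the trapezoidal column (denominator 4−1=3):
R_{2,1} = (4·0.9235399 − 0.8831118) / 3 = 0.9370159
R_{3,1} = (4·0.9335387 − 0.9235399) / 3 = 0.9368716
R_{3,2} = (16·0.9368716 − 0.9370159) / 15 = 0.9368620
(Column j=1 coincides with Simpson's rule on the same nodes.)

0.93686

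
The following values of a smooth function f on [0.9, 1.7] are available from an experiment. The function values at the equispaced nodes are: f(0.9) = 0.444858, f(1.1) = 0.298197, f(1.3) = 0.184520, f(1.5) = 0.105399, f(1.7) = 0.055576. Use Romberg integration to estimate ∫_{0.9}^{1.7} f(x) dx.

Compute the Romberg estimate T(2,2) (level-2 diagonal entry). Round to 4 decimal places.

T(0,0) (trapezoid, 1 panel, h=0.8000): 0.200174
T(1,0) (trapezoid, 2 panels, h=0.4000): 0.173895
T(2,0) (trapezoid, 4 panels, h=0.2000): 0.167667
T(1,1) = 0.173895 + (0.173895 − 0.200174)/3 = 0.165135
T(2,1) = 0.167667 + (0.167667 − 0.173895)/3 = 0.165591
T(2,2) = 0.165591 + (0.165591 − 0.165135)/15 = 0.165621

0.1656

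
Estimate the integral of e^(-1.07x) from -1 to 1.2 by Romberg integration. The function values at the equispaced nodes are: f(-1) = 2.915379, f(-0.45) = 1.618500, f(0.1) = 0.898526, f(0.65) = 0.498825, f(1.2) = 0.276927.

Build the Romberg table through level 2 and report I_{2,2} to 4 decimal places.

I_{0,0} (trapezoid, 1 panel, h=2.2000): 3.511537
I_{1,0} (trapezoid, 2 panels, h=1.1000): 2.744147
I_{2,0} (trapezoid, 4 panels, h=0.5500): 2.536602
I_{1,1} = 2.744147 + (2.744147 − 3.511537)/3 = 2.488350
I_{2,1} = 2.536602 + (2.536602 − 2.744147)/3 = 2.467420
I_{2,2} = 2.467420 + (2.467420 − 2.488350)/15 = 2.466025

2.4660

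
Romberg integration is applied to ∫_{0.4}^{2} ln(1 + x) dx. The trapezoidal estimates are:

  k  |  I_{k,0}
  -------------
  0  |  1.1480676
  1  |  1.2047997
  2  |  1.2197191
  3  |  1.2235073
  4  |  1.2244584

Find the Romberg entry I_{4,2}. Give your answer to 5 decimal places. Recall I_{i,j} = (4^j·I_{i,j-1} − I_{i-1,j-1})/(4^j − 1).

Richardson extrapolation on the trapezoidal column (denominator 4−1=3):
I_{3,1} = 1.2235073 + (1.2235073 − 1.2197191)/3 = 1.2247700
I_{4,1} = 1.2244584 + (1.2244584 − 1.2235073)/3 = 1.2247754
I_{4,2} = (16·1.2247754 − 1.2247700) / 15 = 1.2247758

1.22478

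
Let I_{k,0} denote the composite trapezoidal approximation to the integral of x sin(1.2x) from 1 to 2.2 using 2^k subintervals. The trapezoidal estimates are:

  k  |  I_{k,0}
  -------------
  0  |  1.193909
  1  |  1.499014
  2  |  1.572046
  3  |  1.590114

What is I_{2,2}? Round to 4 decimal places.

1.5961

Richardson extrapolation on the trapezoidal column (denominator 4−1=3):
I_{1,1} = (4·1.499014 − 1.193909) / 3 = 1.600716
I_{2,1} = (4·1.572046 − 1.499014) / 3 = 1.596390
I_{2,2} = 1.596390 + (1.596390 − 1.600716)/15 = 1.596102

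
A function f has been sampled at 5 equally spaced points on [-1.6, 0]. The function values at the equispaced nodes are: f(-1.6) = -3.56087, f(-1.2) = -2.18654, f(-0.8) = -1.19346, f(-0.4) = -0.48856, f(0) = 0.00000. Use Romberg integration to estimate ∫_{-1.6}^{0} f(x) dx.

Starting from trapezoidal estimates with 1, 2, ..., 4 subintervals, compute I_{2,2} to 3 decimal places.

-2.220

I_{0,0} (trapezoid, 1 panel, h=1.6000): -2.84870
I_{1,0} (trapezoid, 2 panels, h=0.8000): -2.37912
I_{2,0} (trapezoid, 4 panels, h=0.4000): -2.25960
I_{1,1} = -2.37912 + (-2.37912 − (-2.84870))/3 = -2.22259
I_{2,1} = -2.25960 + (-2.25960 − (-2.37912))/3 = -2.21976
I_{2,2} = -2.21976 + (-2.21976 − (-2.22259))/15 = -2.21957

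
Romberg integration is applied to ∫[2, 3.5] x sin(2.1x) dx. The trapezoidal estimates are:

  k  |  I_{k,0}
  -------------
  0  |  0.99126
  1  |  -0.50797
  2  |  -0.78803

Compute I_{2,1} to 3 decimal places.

-0.881

Richardson extrapolation on the trapezoidal column (denominator 4−1=3):
I_{2,1} = -0.78803 + (-0.78803 − (-0.50797))/3 = -0.88138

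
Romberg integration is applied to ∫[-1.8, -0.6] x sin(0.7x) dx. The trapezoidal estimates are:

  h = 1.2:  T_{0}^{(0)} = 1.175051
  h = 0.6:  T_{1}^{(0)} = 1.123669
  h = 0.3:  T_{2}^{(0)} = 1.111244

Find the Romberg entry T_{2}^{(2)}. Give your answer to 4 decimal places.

1.1071

Richardson extrapolation on the trapezoidal column (denominator 4−1=3):
T_{1}^{(1)} = 1.123669 + (1.123669 − 1.175051)/3 = 1.106542
T_{2}^{(1)} = 1.111244 + (1.111244 − 1.123669)/3 = 1.107102
T_{2}^{(2)} = (16·1.107102 − 1.106542) / 15 = 1.107139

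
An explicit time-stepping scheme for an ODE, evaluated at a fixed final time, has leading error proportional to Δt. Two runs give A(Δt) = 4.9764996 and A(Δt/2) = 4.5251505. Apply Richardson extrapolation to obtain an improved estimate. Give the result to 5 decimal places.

Extrapolated value = (2·A(Δt/2) − A(Δt)) / (2 − 1)
= (2·4.5251505 − 4.9764996) / 1
= 4.0738014 / 1 = 4.0738014

4.07380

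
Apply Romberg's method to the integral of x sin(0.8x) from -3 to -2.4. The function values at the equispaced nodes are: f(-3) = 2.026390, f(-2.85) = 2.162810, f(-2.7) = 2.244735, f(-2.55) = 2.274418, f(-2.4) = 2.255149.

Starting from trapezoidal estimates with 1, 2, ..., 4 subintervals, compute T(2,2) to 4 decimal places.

T(0,0) (trapezoid, 1 panel, h=0.6000): 1.284462
T(1,0) (trapezoid, 2 panels, h=0.3000): 1.315651
T(2,0) (trapezoid, 4 panels, h=0.1500): 1.323410
T(1,1) = 1.315651 + (1.315651 − 1.284462)/3 = 1.326047
T(2,1) = 1.323410 + (1.323410 − 1.315651)/3 = 1.325996
T(2,2) = 1.325996 + (1.325996 − 1.326047)/15 = 1.325993

1.3260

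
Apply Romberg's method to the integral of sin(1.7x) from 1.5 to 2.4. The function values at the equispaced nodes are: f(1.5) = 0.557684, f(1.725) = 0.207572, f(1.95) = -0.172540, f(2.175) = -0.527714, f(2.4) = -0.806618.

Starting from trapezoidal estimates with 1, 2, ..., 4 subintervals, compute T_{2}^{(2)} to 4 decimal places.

-0.1406

T_{0}^{(0)} (trapezoid, 1 panel, h=0.9000): -0.112020
T_{1}^{(0)} (trapezoid, 2 panels, h=0.4500): -0.133653
T_{2}^{(0)} (trapezoid, 4 panels, h=0.2250): -0.138859
T_{1}^{(1)} = -0.133653 + (-0.133653 − (-0.112020))/3 = -0.140864
T_{2}^{(1)} = -0.138859 + (-0.138859 − (-0.133653))/3 = -0.140594
T_{2}^{(2)} = -0.140594 + (-0.140594 − (-0.140864))/15 = -0.140576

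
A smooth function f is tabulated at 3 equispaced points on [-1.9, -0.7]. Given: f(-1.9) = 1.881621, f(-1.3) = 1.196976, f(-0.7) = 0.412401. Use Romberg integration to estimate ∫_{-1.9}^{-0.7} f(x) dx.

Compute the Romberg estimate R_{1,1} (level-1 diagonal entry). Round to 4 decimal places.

R_{0,0} (trapezoid, 1 panel, h=1.2000): 1.376413
R_{1,0} (trapezoid, 2 panels, h=0.6000): 1.406392
R_{1,1} = 1.406392 + (1.406392 − 1.376413)/3 = 1.416385

1.4164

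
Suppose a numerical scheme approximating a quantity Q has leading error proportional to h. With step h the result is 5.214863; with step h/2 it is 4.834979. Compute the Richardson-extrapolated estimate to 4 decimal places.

Extrapolated value = (2·A(h/2) − A(h)) / (2 − 1)
= (2·4.834979 − 5.214863) / 1
= 4.455095 / 1 = 4.455095

4.4551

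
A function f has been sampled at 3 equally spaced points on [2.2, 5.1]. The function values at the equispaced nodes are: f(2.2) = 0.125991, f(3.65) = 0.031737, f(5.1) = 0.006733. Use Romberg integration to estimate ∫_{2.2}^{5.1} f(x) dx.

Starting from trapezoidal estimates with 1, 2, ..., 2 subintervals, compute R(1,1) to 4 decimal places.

0.1255

R(0,0) (trapezoid, 1 panel, h=2.9000): 0.192450
R(1,0) (trapezoid, 2 panels, h=1.4500): 0.142244
R(1,1) = 0.142244 + (0.142244 − 0.192450)/3 = 0.125509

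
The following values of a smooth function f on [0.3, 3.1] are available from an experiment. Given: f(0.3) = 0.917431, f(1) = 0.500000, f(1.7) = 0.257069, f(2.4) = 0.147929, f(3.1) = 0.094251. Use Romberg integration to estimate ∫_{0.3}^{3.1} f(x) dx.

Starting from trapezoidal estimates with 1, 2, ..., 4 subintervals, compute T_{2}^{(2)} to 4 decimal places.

T_{0}^{(0)} (trapezoid, 1 panel, h=2.8000): 1.416355
T_{1}^{(0)} (trapezoid, 2 panels, h=1.4000): 1.068074
T_{2}^{(0)} (trapezoid, 4 panels, h=0.7000): 0.987587
T_{1}^{(1)} = 1.068074 + (1.068074 − 1.416355)/3 = 0.951980
T_{2}^{(1)} = 0.987587 + (0.987587 − 1.068074)/3 = 0.960758
T_{2}^{(2)} = 0.960758 + (0.960758 − 0.951980)/15 = 0.961343

0.9613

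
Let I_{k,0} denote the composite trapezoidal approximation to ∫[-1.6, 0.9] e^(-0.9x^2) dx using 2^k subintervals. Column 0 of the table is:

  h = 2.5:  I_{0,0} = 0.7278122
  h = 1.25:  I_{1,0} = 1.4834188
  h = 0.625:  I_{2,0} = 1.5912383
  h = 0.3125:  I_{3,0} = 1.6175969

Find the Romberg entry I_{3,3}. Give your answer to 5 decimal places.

Richardson extrapolation on the trapezoidal column (denominator 4−1=3):
I_{1,1} = 1.4834188 + (1.4834188 − 0.7278122)/3 = 1.7352877
I_{2,1} = (4·1.5912383 − 1.4834188) / 3 = 1.6271781
I_{3,1} = (4·1.6175969 − 1.5912383) / 3 = 1.6263831
I_{2,2} = (16·1.6271781 − 1.7352877) / 15 = 1.6199708
I_{3,2} = (16·1.6263831 − 1.6271781) / 15 = 1.6263301
I_{3,3} = (64·1.6263301 − 1.6199708) / 63 = 1.6264310
(Column j=1 coincides with Simpson's rule on the same nodes.)

1.62643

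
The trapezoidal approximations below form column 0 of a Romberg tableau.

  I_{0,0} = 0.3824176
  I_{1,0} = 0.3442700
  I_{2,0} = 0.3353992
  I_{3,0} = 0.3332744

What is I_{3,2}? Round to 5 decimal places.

I_{2,1} = (4·0.3353992 − 0.3442700) / 3 = 0.3324423
I_{3,1} = 0.3332744 + (0.3332744 − 0.3353992)/3 = 0.3325661
I_{3,2} = 0.3325661 + (0.3325661 − 0.3324423)/15 = 0.3325744

0.33257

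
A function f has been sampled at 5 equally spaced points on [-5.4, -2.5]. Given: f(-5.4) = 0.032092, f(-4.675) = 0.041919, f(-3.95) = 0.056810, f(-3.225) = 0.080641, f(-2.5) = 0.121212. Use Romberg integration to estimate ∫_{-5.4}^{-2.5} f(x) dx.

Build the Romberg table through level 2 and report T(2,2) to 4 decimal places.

T(0,0) (trapezoid, 1 panel, h=2.9000): 0.222291
T(1,0) (trapezoid, 2 panels, h=1.4500): 0.193520
T(2,0) (trapezoid, 4 panels, h=0.7250): 0.185616
T(1,1) = 0.193520 + (0.193520 − 0.222291)/3 = 0.183930
T(2,1) = 0.185616 + (0.185616 − 0.193520)/3 = 0.182981
T(2,2) = 0.182981 + (0.182981 − 0.183930)/15 = 0.182918

0.1829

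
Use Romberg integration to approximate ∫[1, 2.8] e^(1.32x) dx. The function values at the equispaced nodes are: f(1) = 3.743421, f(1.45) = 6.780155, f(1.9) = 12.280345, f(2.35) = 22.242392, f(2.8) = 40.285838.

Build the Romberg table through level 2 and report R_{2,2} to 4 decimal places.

27.6858

R_{0,0} (trapezoid, 1 panel, h=1.8000): 39.626333
R_{1,0} (trapezoid, 2 panels, h=0.9000): 30.865477
R_{2,0} (trapezoid, 4 panels, h=0.4500): 28.492885
R_{1,1} = 30.865477 + (30.865477 − 39.626333)/3 = 27.945192
R_{2,1} = 28.492885 + (28.492885 − 30.865477)/3 = 27.702021
R_{2,2} = 27.702021 + (27.702021 − 27.945192)/15 = 27.685810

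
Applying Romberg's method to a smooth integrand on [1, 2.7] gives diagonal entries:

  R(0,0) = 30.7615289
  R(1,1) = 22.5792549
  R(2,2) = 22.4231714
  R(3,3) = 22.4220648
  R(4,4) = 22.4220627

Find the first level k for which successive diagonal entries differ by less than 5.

|R(1,1) − R(0,0)| = 8.1822740 ≥ 5
|R(2,2) − R(1,1)| = 0.1560835 < 5

k = 2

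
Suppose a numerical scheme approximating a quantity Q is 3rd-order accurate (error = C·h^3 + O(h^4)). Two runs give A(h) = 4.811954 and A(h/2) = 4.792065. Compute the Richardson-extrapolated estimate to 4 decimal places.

Extrapolated value = (8·A(h/2) − A(h)) / (8 − 1)
= (8·4.792065 − 4.811954) / 7
= 33.524566 / 7 = 4.789224

4.7892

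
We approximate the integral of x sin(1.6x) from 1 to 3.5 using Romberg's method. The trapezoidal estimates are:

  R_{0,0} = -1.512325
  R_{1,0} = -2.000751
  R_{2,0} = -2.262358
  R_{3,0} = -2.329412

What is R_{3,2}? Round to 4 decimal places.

-2.3519

R_{2,1} = (4·(-2.262358) − (-2.000751)) / 3 = -2.349560
R_{3,1} = (4·(-2.329412) − (-2.262358)) / 3 = -2.351763
R_{3,2} = -2.351763 + (-2.351763 − (-2.349560))/15 = -2.351910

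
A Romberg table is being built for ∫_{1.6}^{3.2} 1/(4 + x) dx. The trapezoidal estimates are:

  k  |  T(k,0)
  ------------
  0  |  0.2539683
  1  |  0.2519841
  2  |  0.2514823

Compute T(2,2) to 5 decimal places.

0.25131

T(1,1) = 0.2519841 + (0.2519841 − 0.2539683)/3 = 0.2513227
T(2,1) = (4·0.2514823 − 0.2519841) / 3 = 0.2513150
T(2,2) = (16·0.2513150 − 0.2513227) / 15 = 0.2513145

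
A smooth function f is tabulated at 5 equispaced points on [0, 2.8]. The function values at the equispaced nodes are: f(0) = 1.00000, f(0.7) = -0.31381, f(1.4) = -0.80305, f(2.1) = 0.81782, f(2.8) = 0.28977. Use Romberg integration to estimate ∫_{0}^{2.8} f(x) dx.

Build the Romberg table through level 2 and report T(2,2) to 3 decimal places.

T(0,0) (trapezoid, 1 panel, h=2.8000): 1.80568
T(1,0) (trapezoid, 2 panels, h=1.4000): -0.22143
T(2,0) (trapezoid, 4 panels, h=0.7000): 0.24209
T(1,1) = -0.22143 + (-0.22143 − 1.80568)/3 = -0.89713
T(2,1) = 0.24209 + (0.24209 − (-0.22143))/3 = 0.39660
T(2,2) = 0.39660 + (0.39660 − (-0.89713))/15 = 0.48285

0.483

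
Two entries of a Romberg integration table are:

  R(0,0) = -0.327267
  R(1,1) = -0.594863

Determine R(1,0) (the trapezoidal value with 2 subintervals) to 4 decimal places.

-0.5280

From R(1,1) = (4·R(1,0) − R(0,0))/3, solve for R(1,0):
4·R(1,0) = 3·(-0.594863) + (-0.327267) = -2.111856
R(1,0) = -0.527964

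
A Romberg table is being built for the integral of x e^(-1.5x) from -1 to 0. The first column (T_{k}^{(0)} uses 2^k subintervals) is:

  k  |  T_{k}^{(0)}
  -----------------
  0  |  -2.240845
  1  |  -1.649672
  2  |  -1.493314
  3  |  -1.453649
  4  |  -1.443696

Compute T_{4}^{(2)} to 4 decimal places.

T_{3}^{(1)} = -1.453649 + (-1.453649 − (-1.493314))/3 = -1.440427
T_{4}^{(1)} = (4·(-1.443696) − (-1.453649)) / 3 = -1.440378
T_{4}^{(2)} = (16·(-1.440378) − (-1.440427)) / 15 = -1.440375
(Column j=1 coincides with Simpson's rule on the same nodes.)

-1.4404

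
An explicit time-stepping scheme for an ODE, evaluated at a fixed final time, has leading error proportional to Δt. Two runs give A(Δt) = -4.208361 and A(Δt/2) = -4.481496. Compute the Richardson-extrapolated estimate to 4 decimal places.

The leading error scales as Δt; refining by a factor of 2 reduces it by 2^1 = 2.
Extrapolated value = (2·A(Δt/2) − A(Δt)) / (2 − 1)
= (2·(-4.481496) − (-4.208361)) / 1
= -4.754631 / 1 = -4.754631

-4.7546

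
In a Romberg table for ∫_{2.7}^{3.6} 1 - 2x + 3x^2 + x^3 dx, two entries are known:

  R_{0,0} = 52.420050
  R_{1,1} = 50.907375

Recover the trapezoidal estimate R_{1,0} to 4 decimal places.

From R_{1,1} = (4·R_{1,0} − R_{0,0})/3, solve for R_{1,0}:
4·R_{1,0} = 3·50.907375 + 52.420050 = 205.142175
R_{1,0} = 51.285544

51.2855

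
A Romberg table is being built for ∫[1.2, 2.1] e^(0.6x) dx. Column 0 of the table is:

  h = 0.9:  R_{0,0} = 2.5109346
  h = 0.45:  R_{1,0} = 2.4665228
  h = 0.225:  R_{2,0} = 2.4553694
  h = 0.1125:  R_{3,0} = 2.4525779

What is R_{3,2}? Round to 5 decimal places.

2.45165

R_{2,1} = 2.4553694 + (2.4553694 − 2.4665228)/3 = 2.4516516
R_{3,1} = (4·2.4525779 − 2.4553694) / 3 = 2.4516474
R_{3,2} = (16·2.4516474 − 2.4516516) / 15 = 2.4516471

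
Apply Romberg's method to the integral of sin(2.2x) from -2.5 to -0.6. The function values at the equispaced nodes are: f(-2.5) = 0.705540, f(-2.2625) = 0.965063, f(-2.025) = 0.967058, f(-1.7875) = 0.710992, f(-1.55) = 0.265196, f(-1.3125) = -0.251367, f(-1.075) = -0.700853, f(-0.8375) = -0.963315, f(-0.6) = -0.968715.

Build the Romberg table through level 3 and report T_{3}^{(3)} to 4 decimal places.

T_{0}^{(0)} (trapezoid, 1 panel, h=1.9000): -0.250016
T_{1}^{(0)} (trapezoid, 2 panels, h=0.9500): 0.126928
T_{2}^{(0)} (trapezoid, 4 panels, h=0.4750): 0.189911
T_{3}^{(0)} (trapezoid, 8 panels, h=0.2375): 0.204532
T_{1}^{(1)} = 0.126928 + (0.126928 − (-0.250016))/3 = 0.252576
T_{2}^{(1)} = 0.189911 + (0.189911 − 0.126928)/3 = 0.210905
T_{3}^{(1)} = 0.204532 + (0.204532 − 0.189911)/3 = 0.209406
T_{2}^{(2)} = 0.210905 + (0.210905 − 0.252576)/15 = 0.208127
T_{3}^{(2)} = 0.209406 + (0.209406 − 0.210905)/15 = 0.209306
T_{3}^{(3)} = 0.209306 + (0.209306 − 0.208127)/63 = 0.209325

0.2093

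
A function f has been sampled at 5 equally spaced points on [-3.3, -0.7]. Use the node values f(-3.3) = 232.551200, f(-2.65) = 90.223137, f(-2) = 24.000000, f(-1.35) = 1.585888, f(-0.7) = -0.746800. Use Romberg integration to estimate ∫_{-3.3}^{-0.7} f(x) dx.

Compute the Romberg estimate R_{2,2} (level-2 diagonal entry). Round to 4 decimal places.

140.0683

R_{0,0} (trapezoid, 1 panel, h=2.6000): 301.345720
R_{1,0} (trapezoid, 2 panels, h=1.3000): 181.872860
R_{2,0} (trapezoid, 4 panels, h=0.6500): 150.612296
R_{1,1} = 181.872860 + (181.872860 − 301.345720)/3 = 142.048573
R_{2,1} = 150.612296 + (150.612296 − 181.872860)/3 = 140.192108
R_{2,2} = 140.192108 + (140.192108 − 142.048573)/15 = 140.068344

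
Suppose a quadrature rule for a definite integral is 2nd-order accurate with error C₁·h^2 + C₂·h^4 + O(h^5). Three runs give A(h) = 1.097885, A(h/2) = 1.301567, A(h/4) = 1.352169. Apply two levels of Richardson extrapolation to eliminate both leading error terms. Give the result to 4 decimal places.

First eliminate the h^2 term (factor 2^2 = 4):
  B₁ = (4·1.301567 − 1.097885)/3 = 1.369461
  B₂ = (4·1.352169 − 1.301567)/3 = 1.369036
Then eliminate the h^4 term (factor 2^4 = 16):
  (16·1.369036 − 1.369461)/15 = 1.369008

1.3690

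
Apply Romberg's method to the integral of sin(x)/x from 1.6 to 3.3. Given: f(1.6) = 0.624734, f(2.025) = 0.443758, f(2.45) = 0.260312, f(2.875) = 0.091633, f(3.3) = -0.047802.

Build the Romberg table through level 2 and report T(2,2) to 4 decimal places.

T(0,0) (trapezoid, 1 panel, h=1.7000): 0.490392
T(1,0) (trapezoid, 2 panels, h=0.8500): 0.466461
T(2,0) (trapezoid, 4 panels, h=0.4250): 0.460772
T(1,1) = 0.466461 + (0.466461 − 0.490392)/3 = 0.458484
T(2,1) = 0.460772 + (0.460772 − 0.466461)/3 = 0.458876
T(2,2) = 0.458876 + (0.458876 − 0.458484)/15 = 0.458902

0.4589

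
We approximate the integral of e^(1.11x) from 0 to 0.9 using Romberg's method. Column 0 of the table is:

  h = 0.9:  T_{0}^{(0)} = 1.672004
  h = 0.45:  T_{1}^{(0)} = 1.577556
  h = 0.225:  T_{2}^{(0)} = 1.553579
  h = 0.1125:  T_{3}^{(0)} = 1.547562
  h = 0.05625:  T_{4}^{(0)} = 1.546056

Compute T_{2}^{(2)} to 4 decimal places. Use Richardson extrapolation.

T_{1}^{(1)} = 1.577556 + (1.577556 − 1.672004)/3 = 1.546073
T_{2}^{(1)} = 1.553579 + (1.553579 − 1.577556)/3 = 1.545587
T_{2}^{(2)} = (16·1.545587 − 1.546073) / 15 = 1.545555

1.5456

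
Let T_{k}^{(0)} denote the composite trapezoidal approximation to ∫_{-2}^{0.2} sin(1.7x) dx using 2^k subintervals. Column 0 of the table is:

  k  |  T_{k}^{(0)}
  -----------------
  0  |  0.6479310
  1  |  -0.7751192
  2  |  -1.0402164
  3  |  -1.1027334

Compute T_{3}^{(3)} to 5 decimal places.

-1.12328

T_{1}^{(1)} = -0.7751192 + (-0.7751192 − 0.6479310)/3 = -1.2494693
T_{2}^{(1)} = (4·(-1.0402164) − (-0.7751192)) / 3 = -1.1285821
T_{3}^{(1)} = (4·(-1.1027334) − (-1.0402164)) / 3 = -1.1235724
T_{2}^{(2)} = -1.1285821 + (-1.1285821 − (-1.2494693))/15 = -1.1205230
T_{3}^{(2)} = -1.1235724 + (-1.1235724 − (-1.1285821))/15 = -1.1232384
T_{3}^{(3)} = (64·(-1.1232384) − (-1.1205230)) / 63 = -1.1232815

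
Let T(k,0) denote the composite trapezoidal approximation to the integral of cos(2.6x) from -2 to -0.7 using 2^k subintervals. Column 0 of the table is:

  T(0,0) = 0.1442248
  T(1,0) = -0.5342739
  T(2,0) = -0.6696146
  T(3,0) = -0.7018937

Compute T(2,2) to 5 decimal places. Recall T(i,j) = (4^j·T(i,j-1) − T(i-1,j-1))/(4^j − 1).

Richardson extrapolation on the trapezoidal column (denominator 4−1=3):
T(1,1) = (4·(-0.5342739) − 0.1442248) / 3 = -0.7604401
T(2,1) = (4·(-0.6696146) − (-0.5342739)) / 3 = -0.7147282
T(2,2) = (16·(-0.7147282) − (-0.7604401)) / 15 = -0.7116807

-0.71168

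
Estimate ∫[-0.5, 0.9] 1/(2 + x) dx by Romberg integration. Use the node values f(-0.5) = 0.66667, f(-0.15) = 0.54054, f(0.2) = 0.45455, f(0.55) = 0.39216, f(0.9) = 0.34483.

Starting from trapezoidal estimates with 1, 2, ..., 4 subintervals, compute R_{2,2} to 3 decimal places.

R_{0,0} (trapezoid, 1 panel, h=1.4000): 0.70805
R_{1,0} (trapezoid, 2 panels, h=0.7000): 0.67221
R_{2,0} (trapezoid, 4 panels, h=0.3500): 0.66255
R_{1,1} = 0.67221 + (0.67221 − 0.70805)/3 = 0.66026
R_{2,1} = 0.66255 + (0.66255 − 0.67221)/3 = 0.65933
R_{2,2} = 0.65933 + (0.65933 − 0.66026)/15 = 0.65927

0.659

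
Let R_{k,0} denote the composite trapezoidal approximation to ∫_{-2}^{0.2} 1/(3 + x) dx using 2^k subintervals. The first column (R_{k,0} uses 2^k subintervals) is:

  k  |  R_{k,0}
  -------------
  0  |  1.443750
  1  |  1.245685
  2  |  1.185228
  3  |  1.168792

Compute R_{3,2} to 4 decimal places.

Richardson extrapolation on the trapezoidal column (denominator 4−1=3):
R_{2,1} = 1.185228 + (1.185228 − 1.245685)/3 = 1.165076
R_{3,1} = 1.168792 + (1.168792 − 1.185228)/3 = 1.163313
R_{3,2} = (16·1.163313 − 1.165076) / 15 = 1.163195
(Column j=1 coincides with Simpson's rule on the same nodes.)

1.1632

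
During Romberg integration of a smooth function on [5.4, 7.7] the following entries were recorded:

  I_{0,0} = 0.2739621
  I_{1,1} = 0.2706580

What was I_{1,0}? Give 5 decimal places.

From I_{1,1} = (4·I_{1,0} − I_{0,0})/3, solve for I_{1,0}:
4·I_{1,0} = 3·0.2706580 + 0.2739621 = 1.0859361
I_{1,0} = 0.2714840

0.27148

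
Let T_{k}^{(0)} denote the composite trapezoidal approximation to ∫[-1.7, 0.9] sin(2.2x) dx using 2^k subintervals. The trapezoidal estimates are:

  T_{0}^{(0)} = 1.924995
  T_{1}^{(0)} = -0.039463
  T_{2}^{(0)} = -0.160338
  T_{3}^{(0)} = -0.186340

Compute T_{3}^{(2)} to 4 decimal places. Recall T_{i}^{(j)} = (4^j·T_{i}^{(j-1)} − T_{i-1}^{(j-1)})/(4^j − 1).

-0.1946

Richardson extrapolation on the trapezoidal column (denominator 4−1=3):
T_{2}^{(1)} = -0.160338 + (-0.160338 − (-0.039463))/3 = -0.200630
T_{3}^{(1)} = (4·(-0.186340) − (-0.160338)) / 3 = -0.195007
T_{3}^{(2)} = (16·(-0.195007) − (-0.200630)) / 15 = -0.194632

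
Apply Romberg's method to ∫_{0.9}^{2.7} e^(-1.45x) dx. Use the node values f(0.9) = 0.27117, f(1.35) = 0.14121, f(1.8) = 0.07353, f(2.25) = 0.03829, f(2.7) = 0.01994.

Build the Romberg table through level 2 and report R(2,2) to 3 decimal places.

R(0,0) (trapezoid, 1 panel, h=1.8000): 0.26200
R(1,0) (trapezoid, 2 panels, h=0.9000): 0.19718
R(2,0) (trapezoid, 4 panels, h=0.4500): 0.17936
R(1,1) = 0.19718 + (0.19718 − 0.26200)/3 = 0.17557
R(2,1) = 0.17936 + (0.17936 − 0.19718)/3 = 0.17342
R(2,2) = 0.17342 + (0.17342 − 0.17557)/15 = 0.17328

0.173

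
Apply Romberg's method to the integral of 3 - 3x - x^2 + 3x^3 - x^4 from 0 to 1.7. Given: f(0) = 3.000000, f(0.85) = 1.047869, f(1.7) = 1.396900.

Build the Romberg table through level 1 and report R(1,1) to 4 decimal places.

2.4334

R(0,0) (trapezoid, 1 panel, h=1.7000): 3.737365
R(1,0) (trapezoid, 2 panels, h=0.8500): 2.759371
R(1,1) = 2.759371 + (2.759371 − 3.737365)/3 = 2.433373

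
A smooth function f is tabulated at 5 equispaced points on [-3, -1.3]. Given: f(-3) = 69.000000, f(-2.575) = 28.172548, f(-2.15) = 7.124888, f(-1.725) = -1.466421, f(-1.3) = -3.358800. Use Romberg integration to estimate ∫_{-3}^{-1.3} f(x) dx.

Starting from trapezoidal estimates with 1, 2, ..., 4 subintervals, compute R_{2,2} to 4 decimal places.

26.4366

R_{0,0} (trapezoid, 1 panel, h=1.7000): 55.795020
R_{1,0} (trapezoid, 2 panels, h=0.8500): 33.953665
R_{2,0} (trapezoid, 4 panels, h=0.4250): 28.326936
R_{1,1} = 33.953665 + (33.953665 − 55.795020)/3 = 26.673213
R_{2,1} = 28.326936 + (28.326936 − 33.953665)/3 = 26.451360
R_{2,2} = 26.451360 + (26.451360 − 26.673213)/15 = 26.436570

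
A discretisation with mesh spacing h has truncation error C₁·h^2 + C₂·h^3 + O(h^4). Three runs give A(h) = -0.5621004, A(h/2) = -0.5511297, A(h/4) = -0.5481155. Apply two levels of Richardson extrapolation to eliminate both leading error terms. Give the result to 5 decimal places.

First eliminate the h^2 term (factor 2^2 = 4):
  B₁ = (4·(-0.5511297) − (-0.5621004))/3 = -0.5474728
  B₂ = (4·(-0.5481155) − (-0.5511297))/3 = -0.5471108
Then eliminate the h^3 term (factor 2^3 = 8):
  (8·(-0.5471108) − (-0.5474728))/7 = -0.5470591

-0.54706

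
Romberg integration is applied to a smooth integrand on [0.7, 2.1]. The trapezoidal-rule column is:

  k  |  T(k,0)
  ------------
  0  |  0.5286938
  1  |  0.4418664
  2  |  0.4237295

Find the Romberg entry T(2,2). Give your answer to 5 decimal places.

Richardson extrapolation on the trapezoidal column (denominator 4−1=3):
T(1,1) = 0.4418664 + (0.4418664 − 0.5286938)/3 = 0.4129239
T(2,1) = (4·0.4237295 − 0.4418664) / 3 = 0.4176839
T(2,2) = 0.4176839 + (0.4176839 − 0.4129239)/15 = 0.4180012

0.41800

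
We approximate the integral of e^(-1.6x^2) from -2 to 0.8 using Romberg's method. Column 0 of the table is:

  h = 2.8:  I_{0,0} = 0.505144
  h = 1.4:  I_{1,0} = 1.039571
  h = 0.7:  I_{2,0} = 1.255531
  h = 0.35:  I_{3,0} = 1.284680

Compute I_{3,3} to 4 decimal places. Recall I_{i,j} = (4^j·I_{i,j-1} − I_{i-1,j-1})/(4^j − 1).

1.2915

Richardson extrapolation on the trapezoidal column (denominator 4−1=3):
I_{1,1} = 1.039571 + (1.039571 − 0.505144)/3 = 1.217713
I_{2,1} = 1.255531 + (1.255531 − 1.039571)/3 = 1.327518
I_{3,1} = (4·1.284680 − 1.255531) / 3 = 1.294396
I_{2,2} = (16·1.327518 − 1.217713) / 15 = 1.334838
I_{3,2} = (16·1.294396 − 1.327518) / 15 = 1.292188
I_{3,3} = 1.292188 + (1.292188 − 1.334838)/63 = 1.291511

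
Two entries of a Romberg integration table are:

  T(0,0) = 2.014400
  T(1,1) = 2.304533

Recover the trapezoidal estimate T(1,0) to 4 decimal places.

From T(1,1) = (4·T(1,0) − T(0,0))/3, solve for T(1,0):
4·T(1,0) = 3·2.304533 + 2.014400 = 8.927999
T(1,0) = 2.232000

2.2320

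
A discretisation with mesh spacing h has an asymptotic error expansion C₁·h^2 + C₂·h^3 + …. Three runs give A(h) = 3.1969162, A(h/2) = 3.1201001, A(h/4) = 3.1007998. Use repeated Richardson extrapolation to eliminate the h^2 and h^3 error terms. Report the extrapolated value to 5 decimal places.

3.09435

First eliminate the h^2 term (factor 2^2 = 4):
  B₁ = (4·3.1201001 − 3.1969162)/3 = 3.0944947
  B₂ = (4·3.1007998 − 3.1201001)/3 = 3.0943664
Then eliminate the h^3 term (factor 2^3 = 8):
  (8·3.0943664 − 3.0944947)/7 = 3.0943481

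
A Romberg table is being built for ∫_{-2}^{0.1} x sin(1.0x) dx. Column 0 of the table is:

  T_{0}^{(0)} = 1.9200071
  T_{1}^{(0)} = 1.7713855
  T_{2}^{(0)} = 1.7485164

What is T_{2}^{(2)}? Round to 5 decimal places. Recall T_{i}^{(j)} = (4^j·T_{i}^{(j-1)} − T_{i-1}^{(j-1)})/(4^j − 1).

1.74216

Richardson extrapolation on the trapezoidal column (denominator 4−1=3):
T_{1}^{(1)} = 1.7713855 + (1.7713855 − 1.9200071)/3 = 1.7218450
T_{2}^{(1)} = 1.7485164 + (1.7485164 − 1.7713855)/3 = 1.7408934
T_{2}^{(2)} = (16·1.7408934 − 1.7218450) / 15 = 1.7421633
(Column j=1 coincides with Simpson's rule on the same nodes.)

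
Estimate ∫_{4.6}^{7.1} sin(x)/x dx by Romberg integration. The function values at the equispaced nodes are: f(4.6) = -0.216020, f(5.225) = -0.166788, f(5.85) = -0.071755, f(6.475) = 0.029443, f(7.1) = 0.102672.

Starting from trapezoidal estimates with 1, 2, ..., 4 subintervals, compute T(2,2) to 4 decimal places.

-0.1680

T(0,0) (trapezoid, 1 panel, h=2.5000): -0.141685
T(1,0) (trapezoid, 2 panels, h=1.2500): -0.160536
T(2,0) (trapezoid, 4 panels, h=0.6250): -0.166109
T(1,1) = -0.160536 + (-0.160536 − (-0.141685))/3 = -0.166820
T(2,1) = -0.166109 + (-0.166109 − (-0.160536))/3 = -0.167967
T(2,2) = -0.167967 + (-0.167967 − (-0.166820))/15 = -0.168043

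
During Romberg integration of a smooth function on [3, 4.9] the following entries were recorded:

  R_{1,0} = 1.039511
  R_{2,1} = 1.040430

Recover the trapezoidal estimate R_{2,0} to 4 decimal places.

1.0402

From R_{2,1} = (4·R_{2,0} − R_{1,0})/3, solve for R_{2,0}:
4·R_{2,0} = 3·1.040430 + 1.039511 = 4.160801
R_{2,0} = 1.040200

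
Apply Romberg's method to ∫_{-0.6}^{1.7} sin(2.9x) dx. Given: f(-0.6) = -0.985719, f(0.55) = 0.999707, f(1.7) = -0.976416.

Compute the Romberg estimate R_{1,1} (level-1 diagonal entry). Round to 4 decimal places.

R_{0,0} (trapezoid, 1 panel, h=2.3000): -2.256455
R_{1,0} (trapezoid, 2 panels, h=1.1500): 0.021435
R_{1,1} = 0.021435 + (0.021435 − (-2.256455))/3 = 0.780732

0.7807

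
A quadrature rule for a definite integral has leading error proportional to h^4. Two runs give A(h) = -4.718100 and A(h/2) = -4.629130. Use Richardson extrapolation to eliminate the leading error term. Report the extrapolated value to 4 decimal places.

The leading error scales as h^4; refining by a factor of 2 reduces it by 2^4 = 16.
Extrapolated value = (16·A(h/2) − A(h)) / (16 − 1)
= (16·(-4.629130) − (-4.718100)) / 15
= -69.347980 / 15 = -4.623199

-4.6232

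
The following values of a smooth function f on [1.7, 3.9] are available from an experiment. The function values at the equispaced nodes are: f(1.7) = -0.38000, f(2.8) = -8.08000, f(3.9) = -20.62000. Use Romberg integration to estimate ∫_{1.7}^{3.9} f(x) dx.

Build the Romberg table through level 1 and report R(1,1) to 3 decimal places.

R(0,0) (trapezoid, 1 panel, h=2.2000): -23.10000
R(1,0) (trapezoid, 2 panels, h=1.1000): -20.43800
R(1,1) = -20.43800 + (-20.43800 − (-23.10000))/3 = -19.55067

-19.551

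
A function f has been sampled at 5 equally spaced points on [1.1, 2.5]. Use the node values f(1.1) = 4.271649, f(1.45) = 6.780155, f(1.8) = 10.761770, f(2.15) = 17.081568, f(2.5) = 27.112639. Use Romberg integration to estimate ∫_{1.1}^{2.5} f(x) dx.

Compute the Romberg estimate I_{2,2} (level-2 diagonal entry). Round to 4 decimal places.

17.3041

I_{0,0} (trapezoid, 1 panel, h=1.4000): 21.969002
I_{1,0} (trapezoid, 2 panels, h=0.7000): 18.517740
I_{2,0} (trapezoid, 4 panels, h=0.3500): 17.610473
I_{1,1} = 18.517740 + (18.517740 − 21.969002)/3 = 17.367319
I_{2,1} = 17.610473 + (17.610473 − 18.517740)/3 = 17.308051
I_{2,2} = 17.308051 + (17.308051 − 17.367319)/15 = 17.304100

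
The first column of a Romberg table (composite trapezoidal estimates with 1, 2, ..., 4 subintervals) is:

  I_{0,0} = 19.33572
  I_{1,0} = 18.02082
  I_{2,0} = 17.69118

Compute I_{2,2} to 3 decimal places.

17.581

Richardson extrapolation on the trapezoidal column (denominator 4−1=3):
I_{1,1} = (4·18.02082 − 19.33572) / 3 = 17.58252
I_{2,1} = 17.69118 + (17.69118 − 18.02082)/3 = 17.58130
I_{2,2} = 17.58130 + (17.58130 − 17.58252)/15 = 17.58122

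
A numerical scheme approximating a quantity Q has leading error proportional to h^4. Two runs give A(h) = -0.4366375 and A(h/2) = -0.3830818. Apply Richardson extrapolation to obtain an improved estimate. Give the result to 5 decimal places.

The leading error scales as h^4; refining by a factor of 2 reduces it by 2^4 = 16.
Extrapolated value = (16·A(h/2) − A(h)) / (16 − 1)
= (16·(-0.3830818) − (-0.4366375)) / 15
= -5.6926713 / 15 = -0.3795114

-0.37951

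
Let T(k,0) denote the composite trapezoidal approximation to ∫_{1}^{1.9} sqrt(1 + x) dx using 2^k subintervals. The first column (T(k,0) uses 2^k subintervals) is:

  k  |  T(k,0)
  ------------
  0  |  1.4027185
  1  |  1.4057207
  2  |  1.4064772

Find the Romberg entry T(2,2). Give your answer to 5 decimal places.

1.40673

Richardson extrapolation on the trapezoidal column (denominator 4−1=3):
T(1,1) = 1.4057207 + (1.4057207 − 1.4027185)/3 = 1.4067214
T(2,1) = (4·1.4064772 − 1.4057207) / 3 = 1.4067294
T(2,2) = 1.4067294 + (1.4067294 − 1.4067214)/15 = 1.4067299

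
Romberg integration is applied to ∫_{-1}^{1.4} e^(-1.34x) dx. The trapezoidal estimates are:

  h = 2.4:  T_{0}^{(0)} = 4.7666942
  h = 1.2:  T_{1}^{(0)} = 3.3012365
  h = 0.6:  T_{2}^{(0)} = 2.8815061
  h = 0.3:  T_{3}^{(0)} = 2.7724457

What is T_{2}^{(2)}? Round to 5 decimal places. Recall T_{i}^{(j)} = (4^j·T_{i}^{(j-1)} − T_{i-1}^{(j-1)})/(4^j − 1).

Richardson extrapolation on the trapezoidal column (denominator 4−1=3):
T_{1}^{(1)} = (4·3.3012365 − 4.7666942) / 3 = 2.8127506
T_{2}^{(1)} = 2.8815061 + (2.8815061 − 3.3012365)/3 = 2.7415960
T_{2}^{(2)} = 2.7415960 + (2.7415960 − 2.8127506)/15 = 2.7368524

2.73685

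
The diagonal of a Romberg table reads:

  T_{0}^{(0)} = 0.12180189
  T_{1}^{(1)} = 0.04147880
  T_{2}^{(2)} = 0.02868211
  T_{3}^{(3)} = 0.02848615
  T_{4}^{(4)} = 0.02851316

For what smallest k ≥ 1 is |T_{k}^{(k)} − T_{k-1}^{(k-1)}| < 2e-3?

k = 3

|T_{1}^{(1)} − T_{0}^{(0)}| = 0.08032309 ≥ 2e-3
|T_{2}^{(2)} − T_{1}^{(1)}| = 0.01279669 ≥ 2e-3
|T_{3}^{(3)} − T_{2}^{(2)}| = 0.00019596 < 2e-3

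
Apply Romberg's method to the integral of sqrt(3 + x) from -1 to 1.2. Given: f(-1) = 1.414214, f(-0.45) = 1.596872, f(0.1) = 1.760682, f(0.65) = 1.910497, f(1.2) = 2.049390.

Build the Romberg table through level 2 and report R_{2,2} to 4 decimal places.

R_{0,0} (trapezoid, 1 panel, h=2.2000): 3.809964
R_{1,0} (trapezoid, 2 panels, h=1.1000): 3.841732
R_{2,0} (trapezoid, 4 panels, h=0.5500): 3.849919
R_{1,1} = 3.841732 + (3.841732 − 3.809964)/3 = 3.852321
R_{2,1} = 3.849919 + (3.849919 − 3.841732)/3 = 3.852648
R_{2,2} = 3.852648 + (3.852648 − 3.852321)/15 = 3.852670

3.8527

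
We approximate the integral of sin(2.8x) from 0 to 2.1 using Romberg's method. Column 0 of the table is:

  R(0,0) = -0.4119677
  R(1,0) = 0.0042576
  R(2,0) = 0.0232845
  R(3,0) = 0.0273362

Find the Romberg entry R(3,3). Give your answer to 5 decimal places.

Richardson extrapolation on the trapezoidal column (denominator 4−1=3):
R(1,1) = (4·0.0042576 − (-0.4119677)) / 3 = 0.1429994
R(2,1) = 0.0232845 + (0.0232845 − 0.0042576)/3 = 0.0296268
R(3,1) = 0.0273362 + (0.0273362 − 0.0232845)/3 = 0.0286868
R(2,2) = (16·0.0296268 − 0.1429994) / 15 = 0.0220686
R(3,2) = (16·0.0286868 − 0.0296268) / 15 = 0.0286241
R(3,3) = (64·0.0286241 − 0.0220686) / 63 = 0.0287282

0.02873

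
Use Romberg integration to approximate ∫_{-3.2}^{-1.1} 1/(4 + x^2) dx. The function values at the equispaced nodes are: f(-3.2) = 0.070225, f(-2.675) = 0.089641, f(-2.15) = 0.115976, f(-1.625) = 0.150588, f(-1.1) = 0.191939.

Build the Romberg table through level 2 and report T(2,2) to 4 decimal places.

T(0,0) (trapezoid, 1 panel, h=2.1000): 0.275272
T(1,0) (trapezoid, 2 panels, h=1.0500): 0.259411
T(2,0) (trapezoid, 4 panels, h=0.5250): 0.255826
T(1,1) = 0.259411 + (0.259411 − 0.275272)/3 = 0.254124
T(2,1) = 0.255826 + (0.255826 − 0.259411)/3 = 0.254631
T(2,2) = 0.254631 + (0.254631 − 0.254124)/15 = 0.254665

0.2547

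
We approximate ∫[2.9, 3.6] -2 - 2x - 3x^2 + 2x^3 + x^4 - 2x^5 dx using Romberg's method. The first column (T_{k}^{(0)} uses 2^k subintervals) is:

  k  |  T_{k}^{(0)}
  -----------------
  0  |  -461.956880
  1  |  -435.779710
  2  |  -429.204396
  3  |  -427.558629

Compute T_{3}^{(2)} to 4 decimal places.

-427.0099

T_{2}^{(1)} = -429.204396 + (-429.204396 − (-435.779710))/3 = -427.012625
T_{3}^{(1)} = -427.558629 + (-427.558629 − (-429.204396))/3 = -427.010040
T_{3}^{(2)} = (16·(-427.010040) − (-427.012625)) / 15 = -427.009868
(Column j=1 coincides with Simpson's rule on the same nodes.)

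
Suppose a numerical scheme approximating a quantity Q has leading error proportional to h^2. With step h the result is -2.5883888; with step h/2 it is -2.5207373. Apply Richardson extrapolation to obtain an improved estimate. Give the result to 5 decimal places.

-2.49819

The leading error scales as h^2; refining by a factor of 2 reduces it by 2^2 = 4.
Extrapolated value = (4·A(h/2) − A(h)) / (4 − 1)
= (4·(-2.5207373) − (-2.5883888)) / 3
= -7.4945604 / 3 = -2.4981868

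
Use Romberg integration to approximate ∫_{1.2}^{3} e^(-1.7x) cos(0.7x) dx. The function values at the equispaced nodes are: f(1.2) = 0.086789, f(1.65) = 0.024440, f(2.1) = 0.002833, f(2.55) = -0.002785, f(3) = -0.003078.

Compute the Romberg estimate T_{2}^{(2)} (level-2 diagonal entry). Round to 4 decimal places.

T_{0}^{(0)} (trapezoid, 1 panel, h=1.8000): 0.075340
T_{1}^{(0)} (trapezoid, 2 panels, h=0.9000): 0.040220
T_{2}^{(0)} (trapezoid, 4 panels, h=0.4500): 0.029855
T_{1}^{(1)} = 0.040220 + (0.040220 − 0.075340)/3 = 0.028513
T_{2}^{(1)} = 0.029855 + (0.029855 − 0.040220)/3 = 0.026400
T_{2}^{(2)} = 0.026400 + (0.026400 − 0.028513)/15 = 0.026259

0.0263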